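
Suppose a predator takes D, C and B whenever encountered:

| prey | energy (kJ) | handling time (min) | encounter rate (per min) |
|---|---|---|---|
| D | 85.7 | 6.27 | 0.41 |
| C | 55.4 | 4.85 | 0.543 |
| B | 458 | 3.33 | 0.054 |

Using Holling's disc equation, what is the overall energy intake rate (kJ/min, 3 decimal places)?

14.090 kJ/min

Energy encountered per unit search time: 0.41×85.7 + 0.543×55.4 + 0.054×458 = 89.95 kJ/min.
Handling time per unit search time: 0.41×6.27 + 0.543×4.85 + 0.054×3.33 = 5.384.
Rate = 89.95/(1 + 5.384) = 14.09 kJ/min.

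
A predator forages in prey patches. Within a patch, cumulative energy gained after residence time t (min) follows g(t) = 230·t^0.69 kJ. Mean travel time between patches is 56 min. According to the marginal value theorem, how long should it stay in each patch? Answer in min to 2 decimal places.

Maximise g(t)/(T+t): set derivative to zero → g'(t)(T+t) = g(t).
g'(t) = 0.69·230·t^-0.31. Setting 0.69·230·t^-0.31 = 230·t^0.69/(56+t) gives 0.69(56+t) = t, so 0.31·t = 0.69×56.
t* = 0.69×56/0.31 = 124.6 min.

124.65 min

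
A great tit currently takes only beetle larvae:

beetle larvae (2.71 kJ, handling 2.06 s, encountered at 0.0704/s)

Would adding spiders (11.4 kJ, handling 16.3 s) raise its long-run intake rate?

Current rate: (0.0704×2.71)/(1 + 0.0704×2.06) = 0.1666 kJ/s.
Profitability of spiders: 11.4/16.3 = 0.6994 kJ/s.
Since 0.6994 > R, including spiders increases the long-run rate.

Yes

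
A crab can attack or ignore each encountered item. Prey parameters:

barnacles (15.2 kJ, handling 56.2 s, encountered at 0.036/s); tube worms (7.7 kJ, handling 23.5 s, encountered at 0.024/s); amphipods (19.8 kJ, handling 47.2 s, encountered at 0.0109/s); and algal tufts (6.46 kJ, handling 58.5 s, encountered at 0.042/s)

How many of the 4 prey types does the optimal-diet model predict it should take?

Rank by E/h (kJ/s): amphipods 0.419, tube worms 0.328, barnacles 0.27, algal tufts 0.11. Include each in turn until the next type's E/h falls below the running intake rate.
Rate on top 1: 0.1425. tube worms: 0.328 > 0.1425 → include.
Rate on top 2: 0.1927. barnacles: 0.27 > 0.1927 → include.
Rate on top 3: 0.2311. algal tufts: 0.11 < 0.2311 → exclude; stop.
Optimal diet: amphipods, tube worms, barnacles — 3 of 4 types.

3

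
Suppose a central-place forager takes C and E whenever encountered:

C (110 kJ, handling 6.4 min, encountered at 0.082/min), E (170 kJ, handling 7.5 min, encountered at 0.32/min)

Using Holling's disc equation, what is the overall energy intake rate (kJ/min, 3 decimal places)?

16.159 kJ/min

Energy encountered per unit search time: 0.082×110 + 0.32×170 = 63.42 kJ/min.
Handling time per unit search time: 0.082×6.4 + 0.32×7.5 = 2.925.
Rate = 63.42/(1 + 2.925) = 16.16 kJ/min.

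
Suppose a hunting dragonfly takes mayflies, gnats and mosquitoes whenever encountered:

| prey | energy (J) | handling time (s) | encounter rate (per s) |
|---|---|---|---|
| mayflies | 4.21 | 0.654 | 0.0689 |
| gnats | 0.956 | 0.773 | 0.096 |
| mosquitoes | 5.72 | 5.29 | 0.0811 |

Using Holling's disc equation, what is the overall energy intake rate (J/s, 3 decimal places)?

R = Σλ_iE_i / (1 + Σλ_ih_i)
Numerator: 0.0689×4.21 + 0.096×0.956 + 0.0811×5.72 = 0.8457
Denominator: 1 + 0.0689×0.654 + 0.096×0.773 + 0.0811×5.29 = 1.548
R = 0.8457/1.548 = 0.5462 J/s

0.546 J/s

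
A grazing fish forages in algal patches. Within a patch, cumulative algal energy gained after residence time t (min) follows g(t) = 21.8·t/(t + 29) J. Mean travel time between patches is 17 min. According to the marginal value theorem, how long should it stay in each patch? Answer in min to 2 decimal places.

Optimal t* satisfies g'(t*) = g(t*)/(T + t*).
g'(t) = 21.8·29/(t + 29)². Setting 21.8·29/(t+29)² = 21.8t/[(t+29)(17+t)] gives 29(17+t) = t(t+29), so t² = 29×17 = 493.
t* = √493 = 22.2 min.

22.20 min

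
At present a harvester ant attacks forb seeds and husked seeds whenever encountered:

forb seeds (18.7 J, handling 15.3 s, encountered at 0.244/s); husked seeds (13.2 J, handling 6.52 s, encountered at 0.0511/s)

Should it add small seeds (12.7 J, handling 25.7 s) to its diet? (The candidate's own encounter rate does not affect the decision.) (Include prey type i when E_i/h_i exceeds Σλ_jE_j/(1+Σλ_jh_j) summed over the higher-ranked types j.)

On forb seeds and husked seeds alone, R = ΣλE/(1+Σλh) = 5.237/5.066 = 1.034 J/s.
Profitability of small seeds: 12.7/25.7 = 0.4942 J/s.
Since 0.4942 < R, time spent handling small seeds is better spent searching.

No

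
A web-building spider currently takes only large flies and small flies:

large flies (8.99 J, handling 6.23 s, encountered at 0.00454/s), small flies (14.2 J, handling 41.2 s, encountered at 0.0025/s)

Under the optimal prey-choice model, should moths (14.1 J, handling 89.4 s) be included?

Yes

Intake rate on the current diet: R = (0.00454×8.99 + 0.0025×14.2) / (1 + 0.00454×6.23 + 0.0025×41.2) = 0.07631/1.131 = 0.06746 J/s.
moths: E/h = 14.1/89.4 = 0.1577 J/s.
Since 0.1577 > R, including moths increases the long-run rate.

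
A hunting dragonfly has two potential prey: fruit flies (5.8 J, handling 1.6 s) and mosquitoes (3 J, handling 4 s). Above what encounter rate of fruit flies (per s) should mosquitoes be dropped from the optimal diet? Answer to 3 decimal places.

The zero-one rule: include mosquitoes iff E₂/h₂ > λE₁/(1+λh₁). Equality gives the switch point.
λE₁h₂ = E₂ + λE₂h₁ ⇒ λ = E₂/(E₁h₂ − E₂h₁) = 3/(23.2 − 4.8) = 0.163 per s.

0.163 per s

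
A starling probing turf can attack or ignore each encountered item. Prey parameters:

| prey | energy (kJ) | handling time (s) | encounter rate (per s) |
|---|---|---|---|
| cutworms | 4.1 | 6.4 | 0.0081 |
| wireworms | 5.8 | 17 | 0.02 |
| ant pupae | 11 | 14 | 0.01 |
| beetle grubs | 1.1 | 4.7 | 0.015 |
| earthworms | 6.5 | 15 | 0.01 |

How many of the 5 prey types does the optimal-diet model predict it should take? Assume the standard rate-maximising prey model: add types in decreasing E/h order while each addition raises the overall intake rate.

5

Rank by E/h (kJ/s): ant pupae 0.786, cutworms 0.641, earthworms 0.433, wireworms 0.341, beetle grubs 0.234. Include each in turn until the next type's E/h falls below the running intake rate.
Rate on top 1: 0.09649. cutworms: 0.641 > 0.09649 → include.
Rate on top 2: 0.1202. earthworms: 0.433 > 0.1202 → include.
Rate on top 3: 0.1552. wireworms: 0.341 > 0.1552 → include.
Rate on top 4: 0.1928. beetle grubs: 0.234 > 0.1928 → include.
Optimal diet: ant pupae, cutworms, earthworms, wireworms, beetle grubs — 5 of 5 types.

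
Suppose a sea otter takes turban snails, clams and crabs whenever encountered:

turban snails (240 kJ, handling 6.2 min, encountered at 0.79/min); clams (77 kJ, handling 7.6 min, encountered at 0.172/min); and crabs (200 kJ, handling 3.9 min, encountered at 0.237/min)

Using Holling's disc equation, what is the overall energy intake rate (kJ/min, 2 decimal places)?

30.78 kJ/min

Energy encountered per unit search time: 0.79×240 + 0.172×77 + 0.237×200 = 250.2 kJ/min.
Handling time per unit search time: 0.79×6.2 + 0.172×7.6 + 0.237×3.9 = 7.13.
Rate = 250.2/(1 + 7.13) = 30.78 kJ/min.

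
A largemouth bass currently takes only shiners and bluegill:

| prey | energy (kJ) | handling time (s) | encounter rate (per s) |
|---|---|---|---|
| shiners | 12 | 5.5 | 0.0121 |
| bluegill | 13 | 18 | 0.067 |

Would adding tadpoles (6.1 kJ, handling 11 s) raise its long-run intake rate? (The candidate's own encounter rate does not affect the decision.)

Current rate: (0.0121×12 + 0.067×13)/(1 + 0.0121×5.5 + 0.067×18) = 0.4472 kJ/s.
tadpoles: E/h = 6.1/11 = 0.5545 kJ/s.
0.5545 > 0.4472, so adding tadpoles raises the average — include it.

Yes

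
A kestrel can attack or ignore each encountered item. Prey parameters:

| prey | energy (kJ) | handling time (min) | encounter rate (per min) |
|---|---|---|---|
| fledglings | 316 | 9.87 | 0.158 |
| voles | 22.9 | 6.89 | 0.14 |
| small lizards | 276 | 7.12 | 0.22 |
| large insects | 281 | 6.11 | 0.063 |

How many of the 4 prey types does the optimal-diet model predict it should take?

Rank by E/h (kJ/min): large insects 46, small lizards 38.8, fledglings 32, voles 3.32. Include each in turn until the next type's E/h falls below the running intake rate.
Rate on top 1: 12.78. small lizards: 38.8 > 12.78 → include.
Rate on top 2: 26.57. fledglings: 32 > 26.57 → include.
Rate on top 3: 28.45. voles: 3.32 < 28.45 → exclude; stop.
Optimal diet: large insects, small lizards, fledglings — 3 of 4 types.

3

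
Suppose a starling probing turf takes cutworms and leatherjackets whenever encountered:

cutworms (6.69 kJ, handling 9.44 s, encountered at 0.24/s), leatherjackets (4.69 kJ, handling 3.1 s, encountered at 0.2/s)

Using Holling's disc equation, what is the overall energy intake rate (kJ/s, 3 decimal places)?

R = Σλ_iE_i / (1 + Σλ_ih_i)
Numerator: 0.24×6.69 + 0.2×4.69 = 2.544
Denominator: 1 + 0.24×9.44 + 0.2×3.1 = 3.886
R = 2.544/3.886 = 0.6546 kJ/s

0.655 kJ/s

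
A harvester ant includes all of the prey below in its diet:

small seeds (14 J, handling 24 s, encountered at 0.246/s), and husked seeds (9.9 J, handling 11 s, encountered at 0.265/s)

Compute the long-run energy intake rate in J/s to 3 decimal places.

0.618 J/s

R = Σλ_iE_i / (1 + Σλ_ih_i)
Numerator: 0.246×14 + 0.265×9.9 = 6.068
Denominator: 1 + 0.246×24 + 0.265×11 = 9.819
R = 6.068/9.819 = 0.6179 J/s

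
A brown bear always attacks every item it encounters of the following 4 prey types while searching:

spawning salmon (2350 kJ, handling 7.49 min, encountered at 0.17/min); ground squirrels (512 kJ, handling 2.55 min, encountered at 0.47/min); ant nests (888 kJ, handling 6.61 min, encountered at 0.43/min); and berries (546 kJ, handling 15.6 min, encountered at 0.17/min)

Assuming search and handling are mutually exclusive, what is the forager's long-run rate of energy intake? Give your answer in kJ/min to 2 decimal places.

124.33 kJ/min

Energy encountered per unit search time: 0.17×2350 + 0.47×512 + 0.43×888 + 0.17×546 = 1115 kJ/min.
Handling time per unit search time: 0.17×7.49 + 0.47×2.55 + 0.43×6.61 + 0.17×15.6 = 7.966.
Rate = 1115/(1 + 7.966) = 124.3 kJ/min.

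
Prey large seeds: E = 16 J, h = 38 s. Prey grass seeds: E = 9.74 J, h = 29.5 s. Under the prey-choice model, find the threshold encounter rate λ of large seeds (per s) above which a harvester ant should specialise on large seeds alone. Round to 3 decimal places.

At the threshold, the rate on large seeds alone equals the profitability of grass seeds: λ·16/(1 + λ·38) = 9.74/29.5 = 0.3302.
Rearranging, λ(16 − 0.3302×38) = 0.3302, so λ = 0.3302/3.454 = 0.0956 per s.

0.096 per s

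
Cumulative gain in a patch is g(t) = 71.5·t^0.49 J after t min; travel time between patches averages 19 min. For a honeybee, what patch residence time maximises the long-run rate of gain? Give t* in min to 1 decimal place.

18.3 min

Optimal t* satisfies g'(t*) = g(t*)/(T + t*).
g'(t) = 0.49·71.5·t^-0.51. Setting 0.49·71.5·t^-0.51 = 71.5·t^0.49/(19+t) gives 0.49(19+t) = t, so 0.51·t = 0.49×19.
t* = 0.49×19/0.51 = 18.25 min.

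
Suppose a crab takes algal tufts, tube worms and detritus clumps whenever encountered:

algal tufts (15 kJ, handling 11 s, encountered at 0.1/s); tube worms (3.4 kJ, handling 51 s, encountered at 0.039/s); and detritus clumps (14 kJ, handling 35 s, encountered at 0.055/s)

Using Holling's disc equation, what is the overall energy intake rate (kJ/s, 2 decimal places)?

R = Σλ_iE_i / (1 + Σλ_ih_i)
Numerator: 0.1×15 + 0.039×3.4 + 0.055×14 = 2.403
Denominator: 1 + 0.1×11 + 0.039×51 + 0.055×35 = 6.014
R = 2.403/6.014 = 0.3995 kJ/s

0.40 kJ/s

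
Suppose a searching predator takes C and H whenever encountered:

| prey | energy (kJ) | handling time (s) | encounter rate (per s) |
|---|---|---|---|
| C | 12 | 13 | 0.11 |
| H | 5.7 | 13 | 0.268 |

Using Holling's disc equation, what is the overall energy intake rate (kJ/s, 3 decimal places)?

R = (0.11×12 + 0.268×5.7) / (1 + 0.11×13 + 0.268×13) = 2.848/5.914 = 0.4815 kJ/s.

0.482 kJ/s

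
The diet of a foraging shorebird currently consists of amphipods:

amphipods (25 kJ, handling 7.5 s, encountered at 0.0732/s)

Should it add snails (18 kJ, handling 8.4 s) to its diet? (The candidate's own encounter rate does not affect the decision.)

Current rate: (0.0732×25)/(1 + 0.0732×7.5) = 1.181 kJ/s.
snails: E/h = 18/8.4 = 2.143 kJ/s.
2.143 > 1.181, so adding snails raises the average — include it.

Yes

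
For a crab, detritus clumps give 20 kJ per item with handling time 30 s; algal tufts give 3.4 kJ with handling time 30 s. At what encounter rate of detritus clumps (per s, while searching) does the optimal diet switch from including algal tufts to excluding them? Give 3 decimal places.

Drop algal tufts once their profitability E₂/h₂ falls below the rate achievable on detritus clumps alone: E₂/h₂ = λE₁/(1 + λh₁).
Solve for λ: λE₁h₂ = E₂(1 + λh₁) → λ(E₁h₂ − E₂h₁) = E₂ → λ = E₂/(E₁h₂ − E₂h₁).
λ = 3.4/(20×30 − 3.4×30) = 3.4/498 = 0.006827 per s.

0.007 per s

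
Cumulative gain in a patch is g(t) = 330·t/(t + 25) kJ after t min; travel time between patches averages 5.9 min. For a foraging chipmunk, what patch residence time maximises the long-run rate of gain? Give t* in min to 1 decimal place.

12.1 min

Optimal t* satisfies g'(t*) = g(t*)/(T + t*).
g'(t) = 330·25/(t + 25)². Setting 330·25/(t+25)² = 330t/[(t+25)(5.9+t)] gives 25(5.9+t) = t(t+25), so t² = 25×5.9 = 147.5.
t* = √147.5 = 12.14 min.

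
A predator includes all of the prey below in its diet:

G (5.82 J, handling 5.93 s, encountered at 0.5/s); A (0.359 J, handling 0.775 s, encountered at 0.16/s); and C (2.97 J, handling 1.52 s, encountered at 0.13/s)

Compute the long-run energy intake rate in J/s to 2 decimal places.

0.78 J/s

R = Σλ_iE_i / (1 + Σλ_ih_i)
Numerator: 0.5×5.82 + 0.16×0.359 + 0.13×2.97 = 3.354
Denominator: 1 + 0.5×5.93 + 0.16×0.775 + 0.13×1.52 = 4.287
R = 3.354/4.287 = 0.7823 J/s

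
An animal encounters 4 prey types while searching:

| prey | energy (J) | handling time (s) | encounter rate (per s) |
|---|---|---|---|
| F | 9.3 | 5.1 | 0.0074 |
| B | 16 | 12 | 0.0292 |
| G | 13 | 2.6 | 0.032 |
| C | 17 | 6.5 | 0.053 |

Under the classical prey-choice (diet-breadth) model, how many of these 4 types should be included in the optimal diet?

4

Profitabilities (E/h, J/s): G 5, C 2.62, F 1.82, B 1.33. Add prey in this order while the next type's profitability exceeds the intake rate on those already taken.
Rate on top 1: 0.384. C: 2.62 > 0.384 → include.
Rate on top 2: 0.9225. F: 1.82 > 0.9225 → include.
Rate on top 3: 0.9457. B: 1.33 > 0.9457 → include.
Optimal diet: G, C, F, B — 4 of 4 types.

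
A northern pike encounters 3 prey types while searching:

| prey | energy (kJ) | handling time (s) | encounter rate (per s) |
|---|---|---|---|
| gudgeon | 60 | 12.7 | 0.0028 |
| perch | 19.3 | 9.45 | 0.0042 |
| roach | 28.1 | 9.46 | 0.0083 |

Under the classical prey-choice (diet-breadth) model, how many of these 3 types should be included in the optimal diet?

Rank by E/h (kJ/s): gudgeon 4.72, roach 2.97, perch 2.04. Include each in turn until the next type's E/h falls below the running intake rate.
Rate on top 1: 0.1622. roach: 2.97 > 0.1622 → include.
Rate on top 2: 0.3601. perch: 2.04 > 0.3601 → include.
Optimal diet: gudgeon, roach, perch — 3 of 3 types.

3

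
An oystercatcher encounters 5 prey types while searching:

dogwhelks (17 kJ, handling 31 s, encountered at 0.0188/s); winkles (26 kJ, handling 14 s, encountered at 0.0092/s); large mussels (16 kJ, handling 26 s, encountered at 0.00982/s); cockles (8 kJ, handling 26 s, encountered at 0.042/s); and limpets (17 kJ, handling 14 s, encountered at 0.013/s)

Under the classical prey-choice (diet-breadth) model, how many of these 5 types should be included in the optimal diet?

Profitabilities (E/h, kJ/s): winkles 1.86, limpets 1.21, large mussels 0.615, dogwhelks 0.548, cockles 0.308. Add prey in this order while the next type's profitability exceeds the intake rate on those already taken.
Rate on top 1: 0.2119. limpets: 1.21 > 0.2119 → include.
Rate on top 2: 0.3511. large mussels: 0.615 > 0.3511 → include.
Rate on top 3: 0.3942. dogwhelks: 0.548 > 0.3942 → include.
Rate on top 4: 0.436. cockles: 0.308 < 0.436 → exclude; stop.
Optimal diet: winkles, limpets, large mussels, dogwhelks — 4 of 5 types.

4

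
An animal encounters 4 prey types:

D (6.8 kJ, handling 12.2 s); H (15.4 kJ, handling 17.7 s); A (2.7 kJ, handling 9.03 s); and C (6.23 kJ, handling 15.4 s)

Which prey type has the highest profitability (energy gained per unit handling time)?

In descending order of E/h:
H: 15.4/17.7 = 0.87 kJ/s
D: 6.8/12.2 = 0.557 kJ/s
C: 6.23/15.4 = 0.405 kJ/s
A: 2.7/9.03 = 0.299 kJ/s

H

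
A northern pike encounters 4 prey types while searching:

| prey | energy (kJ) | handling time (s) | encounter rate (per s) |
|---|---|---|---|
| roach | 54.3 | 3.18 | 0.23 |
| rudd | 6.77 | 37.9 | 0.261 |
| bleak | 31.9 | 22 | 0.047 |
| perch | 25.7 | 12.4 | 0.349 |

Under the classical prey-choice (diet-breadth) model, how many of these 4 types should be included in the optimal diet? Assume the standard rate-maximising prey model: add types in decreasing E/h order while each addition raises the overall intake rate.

Profitabilities (E/h, kJ/s): roach 17.1, perch 2.07, bleak 1.45, rudd 0.179. Add prey in this order while the next type's profitability exceeds the intake rate on those already taken.
Rate on top 1: 7.213. perch: 2.07 < 7.213 → exclude; stop.
Optimal diet: roach — 1 of 4 types.

1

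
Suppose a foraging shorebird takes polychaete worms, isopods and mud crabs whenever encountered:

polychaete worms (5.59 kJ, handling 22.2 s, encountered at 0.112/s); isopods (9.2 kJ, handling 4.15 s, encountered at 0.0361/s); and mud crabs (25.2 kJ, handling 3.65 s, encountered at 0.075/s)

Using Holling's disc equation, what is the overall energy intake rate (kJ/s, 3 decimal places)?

R = Σλ_iE_i / (1 + Σλ_ih_i)
Numerator: 0.112×5.59 + 0.0361×9.2 + 0.075×25.2 = 2.848
Denominator: 1 + 0.112×22.2 + 0.0361×4.15 + 0.075×3.65 = 3.91
R = 2.848/3.91 = 0.7284 kJ/s

0.728 kJ/s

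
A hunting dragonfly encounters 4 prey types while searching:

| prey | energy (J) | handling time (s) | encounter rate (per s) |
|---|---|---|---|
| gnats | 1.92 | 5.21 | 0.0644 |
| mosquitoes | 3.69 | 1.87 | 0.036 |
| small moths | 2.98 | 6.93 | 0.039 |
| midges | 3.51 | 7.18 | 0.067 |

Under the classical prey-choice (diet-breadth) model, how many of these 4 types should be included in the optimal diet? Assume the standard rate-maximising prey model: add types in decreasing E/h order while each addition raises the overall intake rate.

4

Rank by E/h (J/s): mosquitoes 1.97, midges 0.489, small moths 0.43, gnats 0.369. Include each in turn until the next type's E/h falls below the running intake rate.
Rate on top 1: 0.1245. midges: 0.489 > 0.1245 → include.
Rate on top 2: 0.2377. small moths: 0.43 > 0.2377 → include.
Rate on top 3: 0.2663. gnats: 0.369 > 0.2663 → include.
Optimal diet: mosquitoes, midges, small moths, gnats — 4 of 4 types.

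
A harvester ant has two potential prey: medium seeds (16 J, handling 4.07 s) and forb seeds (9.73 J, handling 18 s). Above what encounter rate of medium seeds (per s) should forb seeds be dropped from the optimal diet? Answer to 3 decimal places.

At the threshold, the rate on medium seeds alone equals the profitability of forb seeds: λ·16/(1 + λ·4.07) = 9.73/18 = 0.5406.
Rearranging, λ(16 − 0.5406×4.07) = 0.5406, so λ = 0.5406/13.8 = 0.03917 per s.

0.039 per s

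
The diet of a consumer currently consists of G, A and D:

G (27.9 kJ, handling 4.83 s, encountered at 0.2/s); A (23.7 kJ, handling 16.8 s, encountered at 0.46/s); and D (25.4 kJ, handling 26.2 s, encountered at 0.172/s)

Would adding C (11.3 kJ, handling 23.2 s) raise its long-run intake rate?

No

On G, A and D alone, R = ΣλE/(1+Σλh) = 20.85/14.2 = 1.468 kJ/s.
C: E/h = 11.3/23.2 = 0.4871 kJ/s.
0.4871 < 1.468, so adding C would lower the average — exclude it.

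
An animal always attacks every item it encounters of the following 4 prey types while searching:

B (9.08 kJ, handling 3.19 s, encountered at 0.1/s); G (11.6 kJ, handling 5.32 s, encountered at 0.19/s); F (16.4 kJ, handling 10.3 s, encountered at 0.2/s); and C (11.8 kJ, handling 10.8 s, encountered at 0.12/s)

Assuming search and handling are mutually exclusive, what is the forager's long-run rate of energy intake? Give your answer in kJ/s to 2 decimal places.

R = (0.1×9.08 + 0.19×11.6 + 0.2×16.4 + 0.12×11.8) / (1 + 0.1×3.19 + 0.19×5.32 + 0.2×10.3 + 0.12×10.8) = 7.808/5.686 = 1.373 kJ/s.

1.37 kJ/s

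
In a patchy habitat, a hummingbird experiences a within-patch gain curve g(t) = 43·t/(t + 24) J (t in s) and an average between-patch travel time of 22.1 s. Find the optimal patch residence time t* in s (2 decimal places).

Maximise g(t)/(T+t): set derivative to zero → g'(t)(T+t) = g(t).
g'(t) = 43·24/(t + 24)². Setting 43·24/(t+24)² = 43t/[(t+24)(22.1+t)] gives 24(22.1+t) = t(t+24), so t² = 24×22.1 = 530.4.
t* = √530.4 = 23.03 s.

23.03 s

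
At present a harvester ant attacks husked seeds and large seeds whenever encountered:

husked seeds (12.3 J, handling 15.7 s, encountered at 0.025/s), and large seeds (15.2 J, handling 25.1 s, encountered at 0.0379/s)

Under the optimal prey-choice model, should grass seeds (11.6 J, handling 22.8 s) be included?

On husked seeds and large seeds alone, R = ΣλE/(1+Σλh) = 0.8836/2.344 = 0.377 J/s.
Profitability of grass seeds: 11.6/22.8 = 0.5088 J/s.
0.5088 > 0.377, so adding grass seeds raises the average — include it.

Yes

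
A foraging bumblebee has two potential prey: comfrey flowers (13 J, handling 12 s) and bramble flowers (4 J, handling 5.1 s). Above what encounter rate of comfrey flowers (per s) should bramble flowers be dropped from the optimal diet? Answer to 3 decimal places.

0.219 per s

At the threshold, the rate on comfrey flowers alone equals the profitability of bramble flowers: λ·13/(1 + λ·12) = 4/5.1 = 0.7843.
Rearranging, λ(13 − 0.7843×12) = 0.7843, so λ = 0.7843/3.588 = 0.2186 per s.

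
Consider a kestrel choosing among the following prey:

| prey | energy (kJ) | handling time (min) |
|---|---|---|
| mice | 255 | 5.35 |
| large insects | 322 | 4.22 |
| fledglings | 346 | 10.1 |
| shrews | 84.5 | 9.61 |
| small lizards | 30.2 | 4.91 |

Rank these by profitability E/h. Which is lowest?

small lizards

In descending order of E/h:
large insects: 322/4.22 = 76.3 kJ/min
mice: 255/5.35 = 47.7 kJ/min
fledglings: 346/10.1 = 34.3 kJ/min
shrews: 84.5/9.61 = 8.79 kJ/min
small lizards: 30.2/4.91 = 6.15 kJ/min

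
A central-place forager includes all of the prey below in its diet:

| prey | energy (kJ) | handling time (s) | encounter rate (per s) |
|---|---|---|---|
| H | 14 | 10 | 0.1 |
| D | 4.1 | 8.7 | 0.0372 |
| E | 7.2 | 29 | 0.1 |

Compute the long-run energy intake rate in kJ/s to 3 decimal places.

0.435 kJ/s

R = Σλ_iE_i / (1 + Σλ_ih_i)
Numerator: 0.1×14 + 0.0372×4.1 + 0.1×7.2 = 2.273
Denominator: 1 + 0.1×10 + 0.0372×8.7 + 0.1×29 = 5.224
R = 2.273/5.224 = 0.435 kJ/s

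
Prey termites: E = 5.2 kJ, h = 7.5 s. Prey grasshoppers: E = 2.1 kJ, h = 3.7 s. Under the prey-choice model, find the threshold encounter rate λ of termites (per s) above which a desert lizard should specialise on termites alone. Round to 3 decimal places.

0.602 per s

The zero-one rule: include grasshoppers iff E₂/h₂ > λE₁/(1+λh₁). Equality gives the switch point.
λE₁h₂ = E₂ + λE₂h₁ ⇒ λ = E₂/(E₁h₂ − E₂h₁) = 2.1/(19.24 − 15.75) = 0.6017 per s.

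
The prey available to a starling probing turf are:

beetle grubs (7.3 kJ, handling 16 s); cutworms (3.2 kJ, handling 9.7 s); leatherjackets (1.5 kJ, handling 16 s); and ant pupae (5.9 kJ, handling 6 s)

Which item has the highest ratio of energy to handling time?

ant pupae

Profitability E/h (kJ/s): beetle grubs = 7.3/16 = 0.456, cutworms = 3.2/9.7 = 0.33, leatherjackets = 1.5/16 = 0.0938, ant pupae = 5.9/6 = 0.983.
Ranked: ant pupae > beetle grubs > cutworms > leatherjackets.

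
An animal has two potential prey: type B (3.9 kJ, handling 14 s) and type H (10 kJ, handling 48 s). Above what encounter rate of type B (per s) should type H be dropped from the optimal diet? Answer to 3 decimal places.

0.212 per s

The zero-one rule: include type H iff E₂/h₂ > λE₁/(1+λh₁). Equality gives the switch point.
λE₁h₂ = E₂ + λE₂h₁ ⇒ λ = E₂/(E₁h₂ − E₂h₁) = 10/(187.2 − 140) = 0.2119 per s.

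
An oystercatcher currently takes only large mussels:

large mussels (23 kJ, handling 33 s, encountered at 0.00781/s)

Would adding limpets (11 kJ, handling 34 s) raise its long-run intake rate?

On large mussels alone, R = ΣλE/(1+Σλh) = 0.1796/1.258 = 0.1428 kJ/s.
limpets: E/h = 11/34 = 0.3235 kJ/s.
Since 0.3235 > R, including limpets increases the long-run rate.

Yes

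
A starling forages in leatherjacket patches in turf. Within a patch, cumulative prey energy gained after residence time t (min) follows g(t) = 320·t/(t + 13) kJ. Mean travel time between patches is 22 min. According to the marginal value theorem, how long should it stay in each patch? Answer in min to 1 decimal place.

16.9 min

By the marginal value theorem, leave when the instantaneous gain rate g'(t) equals the habitat-wide average g(t)/(T + t).
g'(t) = 320·13/(t + 13)². Setting 320·13/(t+13)² = 320t/[(t+13)(22+t)] gives 13(22+t) = t(t+13), so t² = 13×22 = 286.
t* = √286 = 16.91 min.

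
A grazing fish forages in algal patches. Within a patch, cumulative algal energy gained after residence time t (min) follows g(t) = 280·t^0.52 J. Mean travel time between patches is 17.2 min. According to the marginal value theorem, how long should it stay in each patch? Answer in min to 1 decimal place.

18.6 min

Maximise g(t)/(T+t): set derivative to zero → g'(t)(T+t) = g(t).
g'(t) = 0.52·280·t^-0.48. Setting 0.52·280·t^-0.48 = 280·t^0.52/(17.2+t) gives 0.52(17.2+t) = t, so 0.48·t = 0.52×17.2.
t* = 0.52×17.2/0.48 = 18.63 min.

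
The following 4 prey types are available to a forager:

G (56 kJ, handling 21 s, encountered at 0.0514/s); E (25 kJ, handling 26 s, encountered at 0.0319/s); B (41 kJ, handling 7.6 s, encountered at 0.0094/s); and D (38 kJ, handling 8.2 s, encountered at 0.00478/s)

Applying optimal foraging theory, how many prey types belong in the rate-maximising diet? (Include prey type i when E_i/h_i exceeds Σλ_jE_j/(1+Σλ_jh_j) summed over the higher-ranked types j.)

E/h in descending order: B 5.39, D 4.63, G 2.67, E 0.962 kJ/s. The optimal diet is the largest prefix of this list for which every included type satisfies E_i/h_i > R on the types above it.
Rate on top 1: 0.3597. D: 4.63 > 0.3597 → include.
Rate on top 2: 0.5106. G: 2.67 > 0.5106 → include.
Rate on top 3: 1.573. E: 0.962 < 1.573 → exclude; stop.
Optimal diet: B, D, G — 3 of 4 types.

3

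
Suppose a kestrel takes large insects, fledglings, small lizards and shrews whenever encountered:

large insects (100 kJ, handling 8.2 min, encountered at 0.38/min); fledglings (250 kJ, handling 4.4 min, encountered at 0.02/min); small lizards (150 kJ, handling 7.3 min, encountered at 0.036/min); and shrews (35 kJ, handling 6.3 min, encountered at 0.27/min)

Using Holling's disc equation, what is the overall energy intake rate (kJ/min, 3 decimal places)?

9.379 kJ/min

R = Σλ_iE_i / (1 + Σλ_ih_i)
Numerator: 0.38×100 + 0.02×250 + 0.036×150 + 0.27×35 = 57.85
Denominator: 1 + 0.38×8.2 + 0.02×4.4 + 0.036×7.3 + 0.27×6.3 = 6.168
R = 57.85/6.168 = 9.379 kJ/min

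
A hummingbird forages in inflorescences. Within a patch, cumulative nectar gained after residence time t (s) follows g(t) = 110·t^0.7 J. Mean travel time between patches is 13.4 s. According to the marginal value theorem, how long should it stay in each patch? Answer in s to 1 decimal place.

Optimal t* satisfies g'(t*) = g(t*)/(T + t*).
g'(t) = 0.7·110·t^-0.3. Setting 0.7·110·t^-0.3 = 110·t^0.7/(13.4+t) gives 0.7(13.4+t) = t, so 0.30·t = 0.7×13.4.
t* = 0.7×13.4/0.30 = 31.27 s.

31.3 s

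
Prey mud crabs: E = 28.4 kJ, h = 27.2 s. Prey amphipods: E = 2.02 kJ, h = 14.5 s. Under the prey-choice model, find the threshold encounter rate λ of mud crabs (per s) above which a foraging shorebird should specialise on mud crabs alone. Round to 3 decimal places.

At the threshold, the rate on mud crabs alone equals the profitability of amphipods: λ·28.4/(1 + λ·27.2) = 2.02/14.5 = 0.1393.
Rearranging, λ(28.4 − 0.1393×27.2) = 0.1393, so λ = 0.1393/24.61 = 0.005661 per s.

0.006 per s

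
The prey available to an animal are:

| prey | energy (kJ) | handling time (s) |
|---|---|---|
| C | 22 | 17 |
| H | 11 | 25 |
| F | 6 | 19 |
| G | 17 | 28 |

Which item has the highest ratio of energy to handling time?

Profitability E/h (kJ/s): C = 22/17 = 1.29, H = 11/25 = 0.44, F = 6/19 = 0.316, G = 17/28 = 0.607.
Ranked: C > G > H > F.

C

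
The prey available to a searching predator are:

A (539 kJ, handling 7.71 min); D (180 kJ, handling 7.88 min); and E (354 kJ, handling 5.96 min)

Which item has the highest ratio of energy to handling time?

Profitability E/h (kJ/min): A = 539/7.71 = 69.9, D = 180/7.88 = 22.8, E = 354/5.96 = 59.4.
Ranked: A > E > D.

A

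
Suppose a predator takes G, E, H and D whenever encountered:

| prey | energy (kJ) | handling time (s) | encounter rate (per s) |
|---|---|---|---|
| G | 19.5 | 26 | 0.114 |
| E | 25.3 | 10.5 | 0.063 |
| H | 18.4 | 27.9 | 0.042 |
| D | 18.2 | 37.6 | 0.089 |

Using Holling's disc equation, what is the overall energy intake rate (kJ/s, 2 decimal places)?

0.68 kJ/s

R = Σλ_iE_i / (1 + Σλ_ih_i)
Numerator: 0.114×19.5 + 0.063×25.3 + 0.042×18.4 + 0.089×18.2 = 6.21
Denominator: 1 + 0.114×26 + 0.063×10.5 + 0.042×27.9 + 0.089×37.6 = 9.144
R = 6.21/9.144 = 0.6791 kJ/s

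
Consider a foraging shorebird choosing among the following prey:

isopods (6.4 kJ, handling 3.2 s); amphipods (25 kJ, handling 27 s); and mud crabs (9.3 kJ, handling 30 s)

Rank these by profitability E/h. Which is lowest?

mud crabs

In descending order of E/h:
isopods: 6.4/3.2 = 2 kJ/s
amphipods: 25/27 = 0.926 kJ/s
mud crabs: 9.3/30 = 0.31 kJ/s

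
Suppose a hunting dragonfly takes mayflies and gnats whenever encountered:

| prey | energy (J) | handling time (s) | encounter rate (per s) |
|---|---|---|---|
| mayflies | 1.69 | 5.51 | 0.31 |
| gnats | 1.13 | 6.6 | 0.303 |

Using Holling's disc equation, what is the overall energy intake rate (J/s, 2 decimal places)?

0.18 J/s

R = Σλ_iE_i / (1 + Σλ_ih_i)
Numerator: 0.31×1.69 + 0.303×1.13 = 0.8663
Denominator: 1 + 0.31×5.51 + 0.303×6.6 = 4.708
R = 0.8663/4.708 = 0.184 J/s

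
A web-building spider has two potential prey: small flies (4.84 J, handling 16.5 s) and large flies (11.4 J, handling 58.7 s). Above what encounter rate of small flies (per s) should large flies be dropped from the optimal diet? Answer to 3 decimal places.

Drop large flies once their profitability E₂/h₂ falls below the rate achievable on small flies alone: E₂/h₂ = λE₁/(1 + λh₁).
Solve for λ: λE₁h₂ = E₂(1 + λh₁) → λ(E₁h₂ − E₂h₁) = E₂ → λ = E₂/(E₁h₂ − E₂h₁).
λ = 11.4/(4.84×58.7 − 11.4×16.5) = 11.4/96.01 = 0.1187 per s.

0.119 per s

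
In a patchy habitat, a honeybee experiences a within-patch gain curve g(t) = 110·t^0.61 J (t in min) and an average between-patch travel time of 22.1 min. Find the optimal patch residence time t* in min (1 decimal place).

34.6 min

Maximise g(t)/(T+t): set derivative to zero → g'(t)(T+t) = g(t).
g'(t) = 0.61·110·t^-0.39. Setting 0.61·110·t^-0.39 = 110·t^0.61/(22.1+t) gives 0.61(22.1+t) = t, so 0.39·t = 0.61×22.1.
t* = 0.61×22.1/0.39 = 34.57 min.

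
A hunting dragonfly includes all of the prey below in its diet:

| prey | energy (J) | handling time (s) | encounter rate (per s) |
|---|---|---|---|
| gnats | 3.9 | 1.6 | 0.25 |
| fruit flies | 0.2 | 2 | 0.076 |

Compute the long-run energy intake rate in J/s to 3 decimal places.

Energy encountered per unit search time: 0.25×3.9 + 0.076×0.2 = 0.9902 J/s.
Handling time per unit search time: 0.25×1.6 + 0.076×2 = 0.552.
Rate = 0.9902/(1 + 0.552) = 0.638 J/s.

0.638 J/s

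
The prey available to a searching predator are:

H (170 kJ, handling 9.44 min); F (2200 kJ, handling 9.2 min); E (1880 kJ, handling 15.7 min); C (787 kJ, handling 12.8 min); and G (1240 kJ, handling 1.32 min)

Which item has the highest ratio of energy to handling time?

G

In descending order of E/h:
G: 1240/1.32 = 939 kJ/min
F: 2200/9.2 = 239 kJ/min
E: 1880/15.7 = 120 kJ/min
C: 787/12.8 = 61.5 kJ/min
H: 170/9.44 = 18 kJ/min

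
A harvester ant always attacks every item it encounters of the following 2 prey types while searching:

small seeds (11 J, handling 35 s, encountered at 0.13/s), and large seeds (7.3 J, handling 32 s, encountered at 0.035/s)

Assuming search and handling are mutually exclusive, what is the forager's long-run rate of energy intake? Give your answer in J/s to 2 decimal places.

0.25 J/s

R = Σλ_iE_i / (1 + Σλ_ih_i)
Numerator: 0.13×11 + 0.035×7.3 = 1.686
Denominator: 1 + 0.13×35 + 0.035×32 = 6.67
R = 1.686/6.67 = 0.2527 J/s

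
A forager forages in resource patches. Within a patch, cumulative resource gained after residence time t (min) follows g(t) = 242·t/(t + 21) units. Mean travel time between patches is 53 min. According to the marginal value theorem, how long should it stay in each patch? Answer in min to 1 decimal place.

33.4 min

By the marginal value theorem, leave when the instantaneous gain rate g'(t) equals the habitat-wide average g(t)/(T + t).
g'(t) = 242·21/(t + 21)². Setting 242·21/(t+21)² = 242t/[(t+21)(53+t)] gives 21(53+t) = t(t+21), so t² = 21×53 = 1113.
t* = √1113 = 33.36 min.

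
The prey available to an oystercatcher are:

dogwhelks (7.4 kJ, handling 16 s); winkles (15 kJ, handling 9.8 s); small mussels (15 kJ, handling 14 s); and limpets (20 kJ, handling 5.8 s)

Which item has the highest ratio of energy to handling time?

limpets

Profitability E/h (kJ/s): dogwhelks = 7.4/16 = 0.463, winkles = 15/9.8 = 1.53, small mussels = 15/14 = 1.07, limpets = 20/5.8 = 3.45.
Ranked: limpets > winkles > small mussels > dogwhelks.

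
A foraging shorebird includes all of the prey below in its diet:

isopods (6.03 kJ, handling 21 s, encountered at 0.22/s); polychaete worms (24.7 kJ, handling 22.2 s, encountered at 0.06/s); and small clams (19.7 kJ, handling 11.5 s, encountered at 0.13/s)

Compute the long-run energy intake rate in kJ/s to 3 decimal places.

Energy encountered per unit search time: 0.22×6.03 + 0.06×24.7 + 0.13×19.7 = 5.37 kJ/s.
Handling time per unit search time: 0.22×21 + 0.06×22.2 + 0.13×11.5 = 7.447.
Rate = 5.37/(1 + 7.447) = 0.6357 kJ/s.

0.636 kJ/s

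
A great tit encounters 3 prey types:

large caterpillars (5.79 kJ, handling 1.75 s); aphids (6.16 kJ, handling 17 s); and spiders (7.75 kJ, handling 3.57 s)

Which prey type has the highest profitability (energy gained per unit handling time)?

large caterpillars

Profitability E/h (kJ/s): large caterpillars = 5.79/1.75 = 3.31, aphids = 6.16/17 = 0.362, spiders = 7.75/3.57 = 2.17.
Ranked: large caterpillars > spiders > aphids.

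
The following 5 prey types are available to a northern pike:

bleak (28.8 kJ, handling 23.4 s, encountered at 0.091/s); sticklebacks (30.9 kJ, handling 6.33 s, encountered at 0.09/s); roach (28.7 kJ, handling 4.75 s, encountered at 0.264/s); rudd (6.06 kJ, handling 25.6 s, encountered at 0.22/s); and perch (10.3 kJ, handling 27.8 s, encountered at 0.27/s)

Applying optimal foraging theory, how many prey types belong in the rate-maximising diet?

Profitabilities (E/h, kJ/s): roach 6.04, sticklebacks 4.88, bleak 1.23, perch 0.371, rudd 0.237. Add prey in this order while the next type's profitability exceeds the intake rate on those already taken.
Rate on top 1: 3.361. sticklebacks: 4.88 > 3.361 → include.
Rate on top 2: 3.668. bleak: 1.23 < 3.668 → exclude; stop.
Optimal diet: roach, sticklebacks — 2 of 5 types.

2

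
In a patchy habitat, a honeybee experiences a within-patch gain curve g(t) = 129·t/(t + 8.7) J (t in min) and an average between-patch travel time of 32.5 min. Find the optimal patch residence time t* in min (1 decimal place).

16.8 min

By the marginal value theorem, leave when the instantaneous gain rate g'(t) equals the habitat-wide average g(t)/(T + t).
g'(t) = 129·8.7/(t + 8.7)². Setting 129·8.7/(t+8.7)² = 129t/[(t+8.7)(32.5+t)] gives 8.7(32.5+t) = t(t+8.7), so t² = 8.7×32.5 = 282.8.
t* = √282.8 = 16.82 min.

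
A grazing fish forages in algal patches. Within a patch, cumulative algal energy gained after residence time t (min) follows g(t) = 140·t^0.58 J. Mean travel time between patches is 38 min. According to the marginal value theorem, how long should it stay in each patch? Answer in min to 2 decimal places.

52.48 min

By the marginal value theorem, leave when the instantaneous gain rate g'(t) equals the habitat-wide average g(t)/(T + t).
g'(t) = 0.58·140·t^-0.42. Setting 0.58·140·t^-0.42 = 140·t^0.58/(38+t) gives 0.58(38+t) = t, so 0.42·t = 0.58×38.
t* = 0.58×38/0.42 = 52.48 min.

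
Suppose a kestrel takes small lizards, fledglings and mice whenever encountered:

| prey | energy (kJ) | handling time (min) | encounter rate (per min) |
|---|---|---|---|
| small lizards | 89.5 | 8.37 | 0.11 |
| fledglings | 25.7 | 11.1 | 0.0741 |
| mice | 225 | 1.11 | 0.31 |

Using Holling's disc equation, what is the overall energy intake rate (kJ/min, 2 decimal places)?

R = Σλ_iE_i / (1 + Σλ_ih_i)
Numerator: 0.11×89.5 + 0.0741×25.7 + 0.31×225 = 81.5
Denominator: 1 + 0.11×8.37 + 0.0741×11.1 + 0.31×1.11 = 3.087
R = 81.5/3.087 = 26.4 kJ/min

26.40 kJ/min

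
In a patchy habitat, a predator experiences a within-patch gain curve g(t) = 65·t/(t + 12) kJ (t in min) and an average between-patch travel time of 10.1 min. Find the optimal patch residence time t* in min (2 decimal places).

11.01 min

Maximise g(t)/(T+t): set derivative to zero → g'(t)(T+t) = g(t).
g'(t) = 65·12/(t + 12)². Setting 65·12/(t+12)² = 65t/[(t+12)(10.1+t)] gives 12(10.1+t) = t(t+12), so t² = 12×10.1 = 121.2.
t* = √121.2 = 11.01 min.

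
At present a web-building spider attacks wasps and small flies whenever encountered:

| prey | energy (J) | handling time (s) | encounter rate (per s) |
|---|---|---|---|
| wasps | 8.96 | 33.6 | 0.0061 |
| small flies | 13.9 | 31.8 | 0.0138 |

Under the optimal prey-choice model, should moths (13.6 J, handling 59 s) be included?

On wasps and small flies alone, R = ΣλE/(1+Σλh) = 0.2465/1.644 = 0.1499 J/s.
Profitability of moths: 13.6/59 = 0.2305 J/s.
0.2305 > 0.1499, so adding moths raises the average — include it.

Yes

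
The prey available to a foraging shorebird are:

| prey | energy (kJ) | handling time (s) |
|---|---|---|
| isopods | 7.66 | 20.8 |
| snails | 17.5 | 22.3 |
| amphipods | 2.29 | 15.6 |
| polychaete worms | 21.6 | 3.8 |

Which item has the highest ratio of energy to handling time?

In descending order of E/h:
polychaete worms: 21.6/3.8 = 5.68 kJ/s
snails: 17.5/22.3 = 0.785 kJ/s
isopods: 7.66/20.8 = 0.368 kJ/s
amphipods: 2.29/15.6 = 0.147 kJ/s

polychaete worms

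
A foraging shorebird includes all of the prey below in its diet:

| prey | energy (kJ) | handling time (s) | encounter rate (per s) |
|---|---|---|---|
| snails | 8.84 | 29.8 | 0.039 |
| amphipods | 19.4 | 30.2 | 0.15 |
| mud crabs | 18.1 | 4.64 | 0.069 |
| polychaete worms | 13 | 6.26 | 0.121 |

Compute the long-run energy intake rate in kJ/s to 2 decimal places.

0.78 kJ/s

R = (0.039×8.84 + 0.15×19.4 + 0.069×18.1 + 0.121×13) / (1 + 0.039×29.8 + 0.15×30.2 + 0.069×4.64 + 0.121×6.26) = 6.077/7.77 = 0.7821 kJ/s.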